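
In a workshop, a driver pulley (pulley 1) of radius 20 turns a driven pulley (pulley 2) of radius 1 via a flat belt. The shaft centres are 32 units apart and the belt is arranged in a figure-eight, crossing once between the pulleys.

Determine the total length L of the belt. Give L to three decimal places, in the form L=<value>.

crossed belt: β = asin((r1+r2)/C) = asin(21/32) = 41.0145°
wrap1 = wrap2 = π + 2β = 262.0290°
tangent length = C·cosβ = 24.1454
L = (r1+r2)·wrap + 2·C·cosβ = 21·4.5733 + 2·24.1454 = 144.3294

L=144.329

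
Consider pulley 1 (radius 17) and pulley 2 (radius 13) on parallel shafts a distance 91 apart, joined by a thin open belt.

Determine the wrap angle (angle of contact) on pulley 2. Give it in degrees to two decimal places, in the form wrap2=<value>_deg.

wrap2=174.96_deg

open belt: β = asin((r2−r1)/C) = asin(-4/91) = -2.5193°
wrap1 = π − 2β = 185.0386°
wrap2 = π + 2β = 174.9614°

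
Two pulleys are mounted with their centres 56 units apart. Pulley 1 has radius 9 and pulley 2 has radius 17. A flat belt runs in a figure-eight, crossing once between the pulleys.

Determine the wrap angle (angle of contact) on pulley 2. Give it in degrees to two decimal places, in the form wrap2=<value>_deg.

wrap2=235.33_deg

crossed belt: β = asin((r1+r2)/C) = asin(26/56) = 27.6640°
wrap1 = wrap2 = π + 2β = 235.3280°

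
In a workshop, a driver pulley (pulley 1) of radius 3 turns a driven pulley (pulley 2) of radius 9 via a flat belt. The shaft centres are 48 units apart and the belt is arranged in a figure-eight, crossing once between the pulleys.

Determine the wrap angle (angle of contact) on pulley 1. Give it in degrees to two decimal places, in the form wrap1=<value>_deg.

wrap1=208.96_deg

crossed belt: β = asin((r1+r2)/C) = asin(12/48) = 14.4775°
wrap1 = wrap2 = π + 2β = 208.9550°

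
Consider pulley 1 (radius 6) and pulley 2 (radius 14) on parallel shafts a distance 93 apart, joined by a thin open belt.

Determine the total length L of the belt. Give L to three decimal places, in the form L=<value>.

L=249.520

open belt: β = asin((r2−r1)/C) = asin(8/93) = 4.9348°
wrap1 = π − 2β = 170.1305°
wrap2 = π + 2β = 189.8695°
tangent length = C·cosβ = 92.6553
L = r1·wrap1 + r2·wrap2 + 2·C·cosβ = 6·2.9693 + 14·3.3138 + 2·92.6553 = 249.5205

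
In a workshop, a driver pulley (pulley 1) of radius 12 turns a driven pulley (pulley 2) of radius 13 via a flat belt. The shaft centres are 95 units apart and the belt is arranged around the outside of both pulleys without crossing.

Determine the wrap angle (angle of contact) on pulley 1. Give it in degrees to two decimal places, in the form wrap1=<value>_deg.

wrap1=178.79_deg

open belt: β = asin((r2−r1)/C) = asin(1/95) = 0.6031°
wrap1 = π − 2β = 178.7938°
wrap2 = π + 2β = 181.2062°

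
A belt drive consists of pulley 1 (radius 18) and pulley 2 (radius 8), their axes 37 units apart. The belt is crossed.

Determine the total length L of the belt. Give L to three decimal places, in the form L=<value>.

crossed belt: β = asin((r1+r2)/C) = asin(26/37) = 44.6442°
wrap1 = wrap2 = π + 2β = 269.2885°
tangent length = C·cosβ = 26.3249
L = (r1+r2)·wrap + 2·C·cosβ = 26·4.7000 + 2·26.3249 = 174.8490

L=174.849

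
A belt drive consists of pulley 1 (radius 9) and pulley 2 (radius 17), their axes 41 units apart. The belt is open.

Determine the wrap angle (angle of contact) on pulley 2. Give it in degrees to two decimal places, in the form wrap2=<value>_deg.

open belt: β = asin((r2−r1)/C) = asin(8/41) = 11.2518°
wrap1 = π − 2β = 157.4963°
wrap2 = π + 2β = 202.5037°

wrap2=202.50_deg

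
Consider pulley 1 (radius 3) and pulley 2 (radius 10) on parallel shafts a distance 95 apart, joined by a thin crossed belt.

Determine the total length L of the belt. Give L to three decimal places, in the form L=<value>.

L=232.622

crossed belt: β = asin((r1+r2)/C) = asin(13/95) = 7.8652°
wrap1 = wrap2 = π + 2β = 195.7303°
tangent length = C·cosβ = 94.1063
L = (r1+r2)·wrap + 2·C·cosβ = 13·3.4161 + 2·94.1063 = 232.6224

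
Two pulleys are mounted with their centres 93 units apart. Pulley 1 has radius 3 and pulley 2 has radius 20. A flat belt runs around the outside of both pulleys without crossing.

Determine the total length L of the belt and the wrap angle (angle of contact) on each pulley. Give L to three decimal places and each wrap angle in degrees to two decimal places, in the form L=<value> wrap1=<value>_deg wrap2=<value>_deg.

open belt: β = asin((r2−r1)/C) = asin(17/93) = 10.5326°
wrap1 = π − 2β = 158.9347°
wrap2 = π + 2β = 201.0653°
tangent length = C·cosβ = 91.4330
L = r1·wrap1 + r2·wrap2 + 2·C·cosβ = 3·2.7739 + 20·3.5093 + 2·91.4330 = 261.3729

L=261.373 wrap1=158.93_deg wrap2=201.07_deg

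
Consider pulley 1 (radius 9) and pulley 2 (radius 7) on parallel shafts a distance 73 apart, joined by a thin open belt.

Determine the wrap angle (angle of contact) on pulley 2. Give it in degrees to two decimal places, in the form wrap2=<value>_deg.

wrap2=176.86_deg

open belt: β = asin((r2−r1)/C) = asin(-2/73) = -1.5699°
wrap1 = π − 2β = 183.1399°
wrap2 = π + 2β = 176.8601°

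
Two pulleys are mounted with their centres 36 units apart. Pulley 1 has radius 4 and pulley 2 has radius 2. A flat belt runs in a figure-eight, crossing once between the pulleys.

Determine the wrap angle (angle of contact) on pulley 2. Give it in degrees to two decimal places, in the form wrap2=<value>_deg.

crossed belt: β = asin((r1+r2)/C) = asin(6/36) = 9.5941°
wrap1 = wrap2 = π + 2β = 199.1881°

wrap2=199.19_deg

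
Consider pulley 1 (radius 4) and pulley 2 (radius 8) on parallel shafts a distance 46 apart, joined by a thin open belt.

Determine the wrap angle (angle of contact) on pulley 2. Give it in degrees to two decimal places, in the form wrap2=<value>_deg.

wrap2=189.98_deg

open belt: β = asin((r2−r1)/C) = asin(4/46) = 4.9885°
wrap1 = π − 2β = 170.0229°
wrap2 = π + 2β = 189.9771°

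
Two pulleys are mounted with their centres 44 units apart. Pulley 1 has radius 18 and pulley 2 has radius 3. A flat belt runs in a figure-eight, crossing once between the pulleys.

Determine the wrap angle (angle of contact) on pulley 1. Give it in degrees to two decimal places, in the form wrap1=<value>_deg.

wrap1=237.01_deg

crossed belt: β = asin((r1+r2)/C) = asin(21/44) = 28.5074°
wrap1 = wrap2 = π + 2β = 237.0149°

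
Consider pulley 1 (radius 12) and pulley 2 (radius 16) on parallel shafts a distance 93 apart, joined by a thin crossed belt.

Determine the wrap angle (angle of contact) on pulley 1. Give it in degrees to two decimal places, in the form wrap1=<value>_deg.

crossed belt: β = asin((r1+r2)/C) = asin(28/93) = 17.5222°
wrap1 = wrap2 = π + 2β = 215.0444°

wrap1=215.04_deg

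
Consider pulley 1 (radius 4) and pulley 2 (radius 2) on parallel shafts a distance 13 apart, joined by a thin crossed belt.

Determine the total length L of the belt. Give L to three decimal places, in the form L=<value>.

L=47.671

crossed belt: β = asin((r1+r2)/C) = asin(6/13) = 27.4864°
wrap1 = wrap2 = π + 2β = 234.9729°
tangent length = C·cosβ = 11.5326
L = (r1+r2)·wrap + 2·C·cosβ = 6·4.1010 + 2·11.5326 = 47.6714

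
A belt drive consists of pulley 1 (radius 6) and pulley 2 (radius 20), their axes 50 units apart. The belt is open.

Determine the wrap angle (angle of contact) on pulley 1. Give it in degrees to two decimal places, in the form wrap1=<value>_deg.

open belt: β = asin((r2−r1)/C) = asin(14/50) = 16.2602°
wrap1 = π − 2β = 147.4796°
wrap2 = π + 2β = 212.5204°

wrap1=147.48_deg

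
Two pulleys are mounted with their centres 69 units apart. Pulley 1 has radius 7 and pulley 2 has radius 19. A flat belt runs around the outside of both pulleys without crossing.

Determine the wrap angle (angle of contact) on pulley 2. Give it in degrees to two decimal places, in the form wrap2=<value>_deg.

open belt: β = asin((r2−r1)/C) = asin(12/69) = 10.0154°
wrap1 = π − 2β = 159.9692°
wrap2 = π + 2β = 200.0308°

wrap2=200.03_deg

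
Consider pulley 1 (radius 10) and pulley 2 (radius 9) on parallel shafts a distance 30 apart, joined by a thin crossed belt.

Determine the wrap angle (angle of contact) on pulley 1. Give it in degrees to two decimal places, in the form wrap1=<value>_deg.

crossed belt: β = asin((r1+r2)/C) = asin(19/30) = 39.2965°
wrap1 = wrap2 = π + 2β = 258.5930°

wrap1=258.59_deg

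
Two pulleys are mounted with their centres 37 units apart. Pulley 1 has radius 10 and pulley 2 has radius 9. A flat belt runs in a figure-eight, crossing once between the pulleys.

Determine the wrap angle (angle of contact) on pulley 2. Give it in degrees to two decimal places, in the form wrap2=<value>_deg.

crossed belt: β = asin((r1+r2)/C) = asin(19/37) = 30.8981°
wrap1 = wrap2 = π + 2β = 241.7963°

wrap2=241.80_deg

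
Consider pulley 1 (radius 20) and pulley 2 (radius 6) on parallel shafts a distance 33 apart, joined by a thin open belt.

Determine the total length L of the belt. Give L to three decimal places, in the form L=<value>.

L=153.715

open belt: β = asin((r2−r1)/C) = asin(-14/33) = -25.1027°
wrap1 = π − 2β = 230.2054°
wrap2 = π + 2β = 129.7946°
tangent length = C·cosβ = 29.8831
L = r1·wrap1 + r2·wrap2 + 2·C·cosβ = 20·4.0178 + 6·2.2653 + 2·29.8831 = 153.7151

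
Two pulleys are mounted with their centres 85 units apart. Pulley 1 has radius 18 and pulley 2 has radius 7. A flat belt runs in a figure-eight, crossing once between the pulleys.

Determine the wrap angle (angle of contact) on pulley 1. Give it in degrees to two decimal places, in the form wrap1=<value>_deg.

wrap1=214.21_deg

crossed belt: β = asin((r1+r2)/C) = asin(25/85) = 17.1046°
wrap1 = wrap2 = π + 2β = 214.2093°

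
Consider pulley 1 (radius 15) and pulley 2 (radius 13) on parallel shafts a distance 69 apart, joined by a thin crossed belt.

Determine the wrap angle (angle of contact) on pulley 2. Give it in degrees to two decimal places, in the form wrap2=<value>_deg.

crossed belt: β = asin((r1+r2)/C) = asin(28/69) = 23.9411°
wrap1 = wrap2 = π + 2β = 227.8822°

wrap2=227.88_deg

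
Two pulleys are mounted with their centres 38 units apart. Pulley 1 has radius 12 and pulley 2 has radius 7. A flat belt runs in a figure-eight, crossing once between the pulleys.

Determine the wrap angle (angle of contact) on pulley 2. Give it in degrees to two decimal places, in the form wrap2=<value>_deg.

wrap2=240.00_deg

crossed belt: β = asin((r1+r2)/C) = asin(19/38) = 30.0000°
wrap1 = wrap2 = π + 2β = 240.0000°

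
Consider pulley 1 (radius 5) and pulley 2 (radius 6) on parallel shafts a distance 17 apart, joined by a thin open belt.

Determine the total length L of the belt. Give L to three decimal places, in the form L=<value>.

L=68.616

open belt: β = asin((r2−r1)/C) = asin(1/17) = 3.3723°
wrap1 = π − 2β = 173.2554°
wrap2 = π + 2β = 186.7446°
tangent length = C·cosβ = 16.9706
L = r1·wrap1 + r2·wrap2 + 2·C·cosβ = 5·3.0239 + 6·3.2593 + 2·16.9706 = 68.6164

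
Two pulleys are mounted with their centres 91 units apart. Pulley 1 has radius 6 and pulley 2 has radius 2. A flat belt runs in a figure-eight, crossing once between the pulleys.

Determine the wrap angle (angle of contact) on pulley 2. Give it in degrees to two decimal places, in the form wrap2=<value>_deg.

crossed belt: β = asin((r1+r2)/C) = asin(8/91) = 5.0435°
wrap1 = wrap2 = π + 2β = 190.0870°

wrap2=190.09_deg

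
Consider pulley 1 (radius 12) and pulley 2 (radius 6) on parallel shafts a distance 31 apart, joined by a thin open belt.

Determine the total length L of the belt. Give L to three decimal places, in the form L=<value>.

open belt: β = asin((r2−r1)/C) = asin(-6/31) = -11.1599°
wrap1 = π − 2β = 202.3199°
wrap2 = π + 2β = 157.6801°
tangent length = C·cosβ = 30.4138
L = r1·wrap1 + r2·wrap2 + 2·C·cosβ = 12·3.5311 + 6·2.7520 + 2·30.4138 = 119.7136

L=119.714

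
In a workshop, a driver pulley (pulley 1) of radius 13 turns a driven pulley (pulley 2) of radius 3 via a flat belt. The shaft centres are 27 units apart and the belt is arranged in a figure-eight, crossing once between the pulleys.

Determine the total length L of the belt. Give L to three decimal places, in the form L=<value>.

crossed belt: β = asin((r1+r2)/C) = asin(16/27) = 36.3412°
wrap1 = wrap2 = π + 2β = 252.6824°
tangent length = C·cosβ = 21.7486
L = (r1+r2)·wrap + 2·C·cosβ = 16·4.4101 + 2·21.7486 = 114.0594

L=114.059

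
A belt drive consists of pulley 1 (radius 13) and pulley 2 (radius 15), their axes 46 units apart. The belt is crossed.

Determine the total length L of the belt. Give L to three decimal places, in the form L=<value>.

L=197.605

crossed belt: β = asin((r1+r2)/C) = asin(28/46) = 37.4952°
wrap1 = wrap2 = π + 2β = 254.9905°
tangent length = C·cosβ = 36.4966
L = (r1+r2)·wrap + 2·C·cosβ = 28·4.4504 + 2·36.4966 = 197.6050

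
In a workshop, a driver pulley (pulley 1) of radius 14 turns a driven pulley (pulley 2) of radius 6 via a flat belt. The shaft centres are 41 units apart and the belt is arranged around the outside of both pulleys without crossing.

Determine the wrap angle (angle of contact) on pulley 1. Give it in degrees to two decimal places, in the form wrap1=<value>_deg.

wrap1=202.50_deg

open belt: β = asin((r2−r1)/C) = asin(-8/41) = -11.2518°
wrap1 = π − 2β = 202.5037°
wrap2 = π + 2β = 157.4963°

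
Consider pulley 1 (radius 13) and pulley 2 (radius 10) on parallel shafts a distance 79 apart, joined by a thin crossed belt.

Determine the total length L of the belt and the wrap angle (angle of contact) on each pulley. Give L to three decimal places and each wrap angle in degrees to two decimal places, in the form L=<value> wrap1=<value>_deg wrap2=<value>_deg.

crossed belt: β = asin((r1+r2)/C) = asin(23/79) = 16.9262°
wrap1 = wrap2 = π + 2β = 213.8523°
tangent length = C·cosβ = 75.5778
L = (r1+r2)·wrap + 2·C·cosβ = 23·3.7324 + 2·75.5778 = 237.0014

L=237.001 wrap1=213.85_deg wrap2=213.85_deg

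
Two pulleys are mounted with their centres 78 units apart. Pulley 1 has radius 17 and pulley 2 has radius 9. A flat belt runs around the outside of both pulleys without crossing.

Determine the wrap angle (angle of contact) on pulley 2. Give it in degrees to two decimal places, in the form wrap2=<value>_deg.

open belt: β = asin((r2−r1)/C) = asin(-8/78) = -5.8868°
wrap1 = π − 2β = 191.7737°
wrap2 = π + 2β = 168.2263°

wrap2=168.23_deg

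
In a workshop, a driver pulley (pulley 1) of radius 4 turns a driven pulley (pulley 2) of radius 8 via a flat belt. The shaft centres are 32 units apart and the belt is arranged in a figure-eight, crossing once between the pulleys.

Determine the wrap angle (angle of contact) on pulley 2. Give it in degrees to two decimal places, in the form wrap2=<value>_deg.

wrap2=224.05_deg

crossed belt: β = asin((r1+r2)/C) = asin(12/32) = 22.0243°
wrap1 = wrap2 = π + 2β = 224.0486°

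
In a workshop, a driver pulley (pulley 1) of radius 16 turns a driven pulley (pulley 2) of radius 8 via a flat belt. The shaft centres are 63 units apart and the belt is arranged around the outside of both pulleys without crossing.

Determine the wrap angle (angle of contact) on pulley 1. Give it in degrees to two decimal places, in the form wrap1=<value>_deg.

open belt: β = asin((r2−r1)/C) = asin(-8/63) = -7.2954°
wrap1 = π − 2β = 194.5907°
wrap2 = π + 2β = 165.4093°

wrap1=194.59_deg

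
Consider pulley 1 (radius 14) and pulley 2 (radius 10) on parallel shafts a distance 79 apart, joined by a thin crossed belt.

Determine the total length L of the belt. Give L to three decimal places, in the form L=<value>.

L=240.747

crossed belt: β = asin((r1+r2)/C) = asin(24/79) = 17.6858°
wrap1 = wrap2 = π + 2β = 215.3717°
tangent length = C·cosβ = 75.2662
L = (r1+r2)·wrap + 2·C·cosβ = 24·3.7589 + 2·75.2662 = 240.7471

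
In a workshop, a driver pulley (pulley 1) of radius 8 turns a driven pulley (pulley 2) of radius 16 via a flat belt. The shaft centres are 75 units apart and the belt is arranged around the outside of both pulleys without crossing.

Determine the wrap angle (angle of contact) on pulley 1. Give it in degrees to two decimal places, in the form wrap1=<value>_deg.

wrap1=167.75_deg

open belt: β = asin((r2−r1)/C) = asin(8/75) = 6.1232°
wrap1 = π − 2β = 167.7536°
wrap2 = π + 2β = 192.2464°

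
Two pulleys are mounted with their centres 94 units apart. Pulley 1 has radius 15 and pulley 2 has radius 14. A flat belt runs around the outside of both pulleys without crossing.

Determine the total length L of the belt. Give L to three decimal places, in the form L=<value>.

L=279.117

open belt: β = asin((r2−r1)/C) = asin(-1/94) = -0.6095°
wrap1 = π − 2β = 181.2191°
wrap2 = π + 2β = 178.7809°
tangent length = C·cosβ = 93.9947
L = r1·wrap1 + r2·wrap2 + 2·C·cosβ = 15·3.1629 + 14·3.1203 + 2·93.9947 = 279.1168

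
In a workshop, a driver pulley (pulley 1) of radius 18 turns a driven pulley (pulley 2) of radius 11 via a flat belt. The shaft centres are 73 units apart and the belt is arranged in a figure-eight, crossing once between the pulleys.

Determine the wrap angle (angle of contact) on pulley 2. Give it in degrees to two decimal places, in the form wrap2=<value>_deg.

crossed belt: β = asin((r1+r2)/C) = asin(29/73) = 23.4070°
wrap1 = wrap2 = π + 2β = 226.8140°

wrap2=226.81_deg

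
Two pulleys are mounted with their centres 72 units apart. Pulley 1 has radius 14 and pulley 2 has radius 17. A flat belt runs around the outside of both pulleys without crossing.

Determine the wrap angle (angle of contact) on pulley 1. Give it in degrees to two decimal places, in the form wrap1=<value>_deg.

open belt: β = asin((r2−r1)/C) = asin(3/72) = 2.3880°
wrap1 = π − 2β = 175.2240°
wrap2 = π + 2β = 184.7760°

wrap1=175.22_deg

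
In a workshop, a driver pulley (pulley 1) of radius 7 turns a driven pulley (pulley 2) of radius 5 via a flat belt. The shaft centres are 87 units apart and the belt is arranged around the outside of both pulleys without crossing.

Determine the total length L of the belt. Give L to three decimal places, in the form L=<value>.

L=211.745

open belt: β = asin((r2−r1)/C) = asin(-2/87) = -1.3173°
wrap1 = π − 2β = 182.6345°
wrap2 = π + 2β = 177.3655°
tangent length = C·cosβ = 86.9770
L = r1·wrap1 + r2·wrap2 + 2·C·cosβ = 7·3.1876 + 5·3.0956 + 2·86.9770 = 211.7451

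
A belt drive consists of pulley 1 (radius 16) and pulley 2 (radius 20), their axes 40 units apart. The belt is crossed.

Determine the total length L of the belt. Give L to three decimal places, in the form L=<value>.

crossed belt: β = asin((r1+r2)/C) = asin(36/40) = 64.1581°
wrap1 = wrap2 = π + 2β = 308.3161°
tangent length = C·cosβ = 17.4356
L = (r1+r2)·wrap + 2·C·cosβ = 36·5.3811 + 2·17.4356 = 228.5919

L=228.592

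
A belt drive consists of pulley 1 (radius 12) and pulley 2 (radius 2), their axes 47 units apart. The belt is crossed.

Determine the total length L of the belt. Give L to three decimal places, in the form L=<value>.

crossed belt: β = asin((r1+r2)/C) = asin(14/47) = 17.3299°
wrap1 = wrap2 = π + 2β = 214.6597°
tangent length = C·cosβ = 44.8665
L = (r1+r2)·wrap + 2·C·cosβ = 14·3.7465 + 2·44.8665 = 142.1842

L=142.184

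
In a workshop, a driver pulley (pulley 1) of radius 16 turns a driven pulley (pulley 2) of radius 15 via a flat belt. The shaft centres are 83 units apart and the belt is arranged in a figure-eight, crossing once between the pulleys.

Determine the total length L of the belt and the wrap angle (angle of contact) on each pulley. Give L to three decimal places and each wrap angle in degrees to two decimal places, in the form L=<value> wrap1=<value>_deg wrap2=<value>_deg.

crossed belt: β = asin((r1+r2)/C) = asin(31/83) = 21.9313°
wrap1 = wrap2 = π + 2β = 223.8625°
tangent length = C·cosβ = 76.9935
L = (r1+r2)·wrap + 2·C·cosβ = 31·3.9071 + 2·76.9935 = 275.1083

L=275.108 wrap1=223.86_deg wrap2=223.86_deg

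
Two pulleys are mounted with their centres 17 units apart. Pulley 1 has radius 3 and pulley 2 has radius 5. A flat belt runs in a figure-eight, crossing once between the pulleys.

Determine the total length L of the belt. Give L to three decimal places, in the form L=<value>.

crossed belt: β = asin((r1+r2)/C) = asin(8/17) = 28.0725°
wrap1 = wrap2 = π + 2β = 236.1450°
tangent length = C·cosβ = 15.0000
L = (r1+r2)·wrap + 2·C·cosβ = 8·4.1215 + 2·15.0000 = 62.9721

L=62.972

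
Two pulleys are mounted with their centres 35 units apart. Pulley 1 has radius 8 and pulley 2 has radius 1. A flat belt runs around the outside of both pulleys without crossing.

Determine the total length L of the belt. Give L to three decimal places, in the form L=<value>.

L=99.679

open belt: β = asin((r2−r1)/C) = asin(-7/35) = -11.5370°
wrap1 = π − 2β = 203.0739°
wrap2 = π + 2β = 156.9261°
tangent length = C·cosβ = 34.2929
L = r1·wrap1 + r2·wrap2 + 2·C·cosβ = 8·3.5443 + 1·2.7389 + 2·34.2929 = 99.6791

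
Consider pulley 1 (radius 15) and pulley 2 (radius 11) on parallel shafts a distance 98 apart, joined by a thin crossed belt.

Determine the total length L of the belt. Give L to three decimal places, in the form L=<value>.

crossed belt: β = asin((r1+r2)/C) = asin(26/98) = 15.3851°
wrap1 = wrap2 = π + 2β = 210.7703°
tangent length = C·cosβ = 94.4881
L = (r1+r2)·wrap + 2·C·cosβ = 26·3.6786 + 2·94.4881 = 284.6207

L=284.621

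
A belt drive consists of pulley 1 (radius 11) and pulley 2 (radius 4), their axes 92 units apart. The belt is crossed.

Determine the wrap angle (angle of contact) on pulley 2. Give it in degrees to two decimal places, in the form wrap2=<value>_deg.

crossed belt: β = asin((r1+r2)/C) = asin(15/92) = 9.3836°
wrap1 = wrap2 = π + 2β = 198.7672°

wrap2=198.77_deg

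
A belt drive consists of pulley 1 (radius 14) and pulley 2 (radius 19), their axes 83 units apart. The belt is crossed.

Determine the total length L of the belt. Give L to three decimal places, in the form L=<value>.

crossed belt: β = asin((r1+r2)/C) = asin(33/83) = 23.4276°
wrap1 = wrap2 = π + 2β = 226.8553°
tangent length = C·cosβ = 76.1577
L = (r1+r2)·wrap + 2·C·cosβ = 33·3.9594 + 2·76.1577 = 282.9747

L=282.975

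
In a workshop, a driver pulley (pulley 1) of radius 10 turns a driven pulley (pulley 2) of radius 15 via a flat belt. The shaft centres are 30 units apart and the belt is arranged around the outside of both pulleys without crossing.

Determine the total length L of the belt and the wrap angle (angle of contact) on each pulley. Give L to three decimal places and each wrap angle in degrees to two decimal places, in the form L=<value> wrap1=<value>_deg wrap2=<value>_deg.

L=139.375 wrap1=160.81_deg wrap2=199.19_deg

open belt: β = asin((r2−r1)/C) = asin(5/30) = 9.5941°
wrap1 = π − 2β = 160.8119°
wrap2 = π + 2β = 199.1881°
tangent length = C·cosβ = 29.5804
L = r1·wrap1 + r2·wrap2 + 2·C·cosβ = 10·2.8067 + 15·3.4765 + 2·29.5804 = 139.3751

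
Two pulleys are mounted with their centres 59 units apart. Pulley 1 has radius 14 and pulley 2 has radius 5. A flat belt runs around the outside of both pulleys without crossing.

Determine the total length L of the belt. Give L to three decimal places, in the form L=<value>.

L=179.066

open belt: β = asin((r2−r1)/C) = asin(-9/59) = -8.7743°
wrap1 = π − 2β = 197.5486°
wrap2 = π + 2β = 162.4514°
tangent length = C·cosβ = 58.3095
L = r1·wrap1 + r2·wrap2 + 2·C·cosβ = 14·3.4479 + 5·2.8353 + 2·58.3095 = 179.0658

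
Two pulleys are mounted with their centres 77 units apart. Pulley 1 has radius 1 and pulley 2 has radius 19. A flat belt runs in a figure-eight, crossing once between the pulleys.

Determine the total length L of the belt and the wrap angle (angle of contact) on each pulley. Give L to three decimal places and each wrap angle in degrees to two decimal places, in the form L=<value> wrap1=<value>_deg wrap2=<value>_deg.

L=222.056 wrap1=210.11_deg wrap2=210.11_deg

crossed belt: β = asin((r1+r2)/C) = asin(20/77) = 15.0547°
wrap1 = wrap2 = π + 2β = 210.1093°
tangent length = C·cosβ = 74.3572
L = (r1+r2)·wrap + 2·C·cosβ = 20·3.6671 + 2·74.3572 = 222.0565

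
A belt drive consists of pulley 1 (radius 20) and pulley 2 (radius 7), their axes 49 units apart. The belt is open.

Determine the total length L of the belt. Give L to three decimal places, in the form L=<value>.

open belt: β = asin((r2−r1)/C) = asin(-13/49) = -15.3851°
wrap1 = π − 2β = 210.7703°
wrap2 = π + 2β = 149.2297°
tangent length = C·cosβ = 47.2440
L = r1·wrap1 + r2·wrap2 + 2·C·cosβ = 20·3.6786 + 7·2.6045 + 2·47.2440 = 186.2927

L=186.293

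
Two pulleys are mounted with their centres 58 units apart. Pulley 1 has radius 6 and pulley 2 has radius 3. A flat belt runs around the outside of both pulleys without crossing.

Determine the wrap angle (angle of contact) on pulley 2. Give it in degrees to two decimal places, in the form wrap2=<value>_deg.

wrap2=174.07_deg

open belt: β = asin((r2−r1)/C) = asin(-3/58) = -2.9649°
wrap1 = π − 2β = 185.9298°
wrap2 = π + 2β = 174.0702°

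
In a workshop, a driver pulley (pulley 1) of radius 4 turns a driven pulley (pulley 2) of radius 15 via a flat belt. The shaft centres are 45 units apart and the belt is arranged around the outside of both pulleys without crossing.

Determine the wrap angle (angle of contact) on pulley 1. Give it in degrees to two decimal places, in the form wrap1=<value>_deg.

open belt: β = asin((r2−r1)/C) = asin(11/45) = 14.1490°
wrap1 = π − 2β = 151.7020°
wrap2 = π + 2β = 208.2980°

wrap1=151.70_deg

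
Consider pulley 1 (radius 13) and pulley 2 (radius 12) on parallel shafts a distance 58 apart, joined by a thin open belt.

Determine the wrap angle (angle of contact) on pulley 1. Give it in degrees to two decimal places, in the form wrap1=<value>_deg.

wrap1=181.98_deg

open belt: β = asin((r2−r1)/C) = asin(-1/58) = -0.9879°
wrap1 = π − 2β = 181.9758°
wrap2 = π + 2β = 178.0242°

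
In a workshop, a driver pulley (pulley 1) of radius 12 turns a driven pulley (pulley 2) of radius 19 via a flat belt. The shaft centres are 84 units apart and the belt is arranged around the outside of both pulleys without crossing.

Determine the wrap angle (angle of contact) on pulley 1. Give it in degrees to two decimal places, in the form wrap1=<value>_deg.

open belt: β = asin((r2−r1)/C) = asin(7/84) = 4.7802°
wrap1 = π − 2β = 170.4396°
wrap2 = π + 2β = 189.5604°

wrap1=170.44_deg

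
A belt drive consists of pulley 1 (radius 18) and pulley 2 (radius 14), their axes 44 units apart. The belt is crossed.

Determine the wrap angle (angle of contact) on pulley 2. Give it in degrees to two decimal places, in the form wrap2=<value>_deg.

crossed belt: β = asin((r1+r2)/C) = asin(32/44) = 46.6582°
wrap1 = wrap2 = π + 2β = 273.3165°

wrap2=273.32_deg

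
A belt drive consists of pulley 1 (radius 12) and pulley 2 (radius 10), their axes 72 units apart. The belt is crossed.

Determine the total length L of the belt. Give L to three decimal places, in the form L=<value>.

crossed belt: β = asin((r1+r2)/C) = asin(22/72) = 17.7916°
wrap1 = wrap2 = π + 2β = 215.5832°
tangent length = C·cosβ = 68.5565
L = (r1+r2)·wrap + 2·C·cosβ = 22·3.7626 + 2·68.5565 = 219.8911

L=219.891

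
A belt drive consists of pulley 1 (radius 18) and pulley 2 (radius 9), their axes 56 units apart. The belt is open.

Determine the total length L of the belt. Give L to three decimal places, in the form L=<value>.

L=198.273

open belt: β = asin((r2−r1)/C) = asin(-9/56) = -9.2484°
wrap1 = π − 2β = 198.4967°
wrap2 = π + 2β = 161.5033°
tangent length = C·cosβ = 55.2721
L = r1·wrap1 + r2·wrap2 + 2·C·cosβ = 18·3.4644 + 9·2.8188 + 2·55.2721 = 198.2726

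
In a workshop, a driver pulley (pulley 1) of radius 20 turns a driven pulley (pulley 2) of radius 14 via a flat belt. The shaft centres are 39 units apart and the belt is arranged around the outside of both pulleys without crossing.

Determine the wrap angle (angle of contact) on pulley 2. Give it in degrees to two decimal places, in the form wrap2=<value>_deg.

open belt: β = asin((r2−r1)/C) = asin(-6/39) = -8.8499°
wrap1 = π − 2β = 197.6998°
wrap2 = π + 2β = 162.3002°

wrap2=162.30_deg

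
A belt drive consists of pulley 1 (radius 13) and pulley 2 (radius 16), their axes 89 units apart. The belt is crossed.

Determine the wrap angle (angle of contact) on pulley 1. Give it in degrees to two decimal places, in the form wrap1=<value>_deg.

crossed belt: β = asin((r1+r2)/C) = asin(29/89) = 19.0166°
wrap1 = wrap2 = π + 2β = 218.0333°

wrap1=218.03_deg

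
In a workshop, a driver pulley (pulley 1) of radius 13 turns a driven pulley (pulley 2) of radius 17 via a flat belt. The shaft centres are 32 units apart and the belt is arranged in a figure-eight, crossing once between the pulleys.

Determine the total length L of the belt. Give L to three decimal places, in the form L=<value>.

crossed belt: β = asin((r1+r2)/C) = asin(30/32) = 69.6359°
wrap1 = wrap2 = π + 2β = 319.2717°
tangent length = C·cosβ = 11.1355
L = (r1+r2)·wrap + 2·C·cosβ = 30·5.5723 + 2·11.1355 = 189.4413

L=189.441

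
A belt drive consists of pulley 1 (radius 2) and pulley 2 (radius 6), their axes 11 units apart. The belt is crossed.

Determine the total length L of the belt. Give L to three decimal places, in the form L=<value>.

crossed belt: β = asin((r1+r2)/C) = asin(8/11) = 46.6582°
wrap1 = wrap2 = π + 2β = 273.3165°
tangent length = C·cosβ = 7.5498
L = (r1+r2)·wrap + 2·C·cosβ = 8·4.7703 + 2·7.5498 = 53.2618

L=53.262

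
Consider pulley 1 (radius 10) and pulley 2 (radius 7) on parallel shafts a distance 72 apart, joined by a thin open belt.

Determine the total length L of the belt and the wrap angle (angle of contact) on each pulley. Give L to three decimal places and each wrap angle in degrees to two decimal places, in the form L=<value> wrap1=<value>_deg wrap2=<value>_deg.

open belt: β = asin((r2−r1)/C) = asin(-3/72) = -2.3880°
wrap1 = π − 2β = 184.7760°
wrap2 = π + 2β = 175.2240°
tangent length = C·cosβ = 71.9375
L = r1·wrap1 + r2·wrap2 + 2·C·cosβ = 10·3.2250 + 7·3.0582 + 2·71.9375 = 197.5321

L=197.532 wrap1=184.78_deg wrap2=175.22_deg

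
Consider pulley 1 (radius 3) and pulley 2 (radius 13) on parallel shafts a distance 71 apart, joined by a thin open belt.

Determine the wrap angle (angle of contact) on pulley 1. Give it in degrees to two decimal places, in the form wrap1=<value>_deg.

wrap1=163.81_deg

open belt: β = asin((r2−r1)/C) = asin(10/71) = 8.0967°
wrap1 = π − 2β = 163.8065°
wrap2 = π + 2β = 196.1935°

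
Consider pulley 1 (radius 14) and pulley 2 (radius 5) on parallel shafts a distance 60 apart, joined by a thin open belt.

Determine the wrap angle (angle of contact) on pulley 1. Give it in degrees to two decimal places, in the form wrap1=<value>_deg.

wrap1=197.25_deg

open belt: β = asin((r2−r1)/C) = asin(-9/60) = -8.6269°
wrap1 = π − 2β = 197.2539°
wrap2 = π + 2β = 162.7461°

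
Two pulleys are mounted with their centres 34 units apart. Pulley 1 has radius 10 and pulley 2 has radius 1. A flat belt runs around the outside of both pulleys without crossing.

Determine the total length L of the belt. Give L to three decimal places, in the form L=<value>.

open belt: β = asin((r2−r1)/C) = asin(-9/34) = -15.3495°
wrap1 = π − 2β = 210.6990°
wrap2 = π + 2β = 149.3010°
tangent length = C·cosβ = 32.7872
L = r1·wrap1 + r2·wrap2 + 2·C·cosβ = 10·3.6774 + 1·2.6058 + 2·32.7872 = 104.9541

L=104.954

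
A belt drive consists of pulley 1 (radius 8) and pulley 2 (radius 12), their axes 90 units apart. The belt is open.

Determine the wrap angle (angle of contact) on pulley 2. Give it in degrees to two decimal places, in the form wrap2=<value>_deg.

open belt: β = asin((r2−r1)/C) = asin(4/90) = 2.5473°
wrap1 = π − 2β = 174.9054°
wrap2 = π + 2β = 185.0946°

wrap2=185.09_deg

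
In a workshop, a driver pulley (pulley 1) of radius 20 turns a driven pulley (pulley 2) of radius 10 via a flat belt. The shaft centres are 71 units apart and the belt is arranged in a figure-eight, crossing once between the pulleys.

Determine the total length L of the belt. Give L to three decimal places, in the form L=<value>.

crossed belt: β = asin((r1+r2)/C) = asin(30/71) = 24.9947°
wrap1 = wrap2 = π + 2β = 229.9895°
tangent length = C·cosβ = 64.3506
L = (r1+r2)·wrap + 2·C·cosβ = 30·4.0141 + 2·64.3506 = 249.1234

L=249.123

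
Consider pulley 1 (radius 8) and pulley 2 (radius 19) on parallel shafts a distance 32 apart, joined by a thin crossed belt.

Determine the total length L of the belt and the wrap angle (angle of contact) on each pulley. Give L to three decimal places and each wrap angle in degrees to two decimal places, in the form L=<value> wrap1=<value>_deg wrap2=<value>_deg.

L=173.403 wrap1=295.08_deg wrap2=295.08_deg

crossed belt: β = asin((r1+r2)/C) = asin(27/32) = 57.5383°
wrap1 = wrap2 = π + 2β = 295.0765°
tangent length = C·cosβ = 17.1756
L = (r1+r2)·wrap + 2·C·cosβ = 27·5.1501 + 2·17.1756 = 173.4027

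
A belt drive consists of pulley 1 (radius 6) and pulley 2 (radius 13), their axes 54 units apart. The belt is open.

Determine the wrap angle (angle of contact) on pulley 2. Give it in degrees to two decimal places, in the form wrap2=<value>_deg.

open belt: β = asin((r2−r1)/C) = asin(7/54) = 7.4482°
wrap1 = π − 2β = 165.1036°
wrap2 = π + 2β = 194.8964°

wrap2=194.90_deg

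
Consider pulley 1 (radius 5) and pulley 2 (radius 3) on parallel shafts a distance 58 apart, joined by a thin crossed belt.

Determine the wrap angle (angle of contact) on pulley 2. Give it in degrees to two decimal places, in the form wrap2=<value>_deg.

wrap2=195.86_deg

crossed belt: β = asin((r1+r2)/C) = asin(8/58) = 7.9281°
wrap1 = wrap2 = π + 2β = 195.8563°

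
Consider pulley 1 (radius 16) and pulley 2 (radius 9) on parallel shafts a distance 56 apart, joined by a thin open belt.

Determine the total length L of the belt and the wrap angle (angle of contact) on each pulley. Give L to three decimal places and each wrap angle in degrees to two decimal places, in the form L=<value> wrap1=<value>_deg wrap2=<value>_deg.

L=191.416 wrap1=194.36_deg wrap2=165.64_deg

open belt: β = asin((r2−r1)/C) = asin(-7/56) = -7.1808°
wrap1 = π − 2β = 194.3615°
wrap2 = π + 2β = 165.6385°
tangent length = C·cosβ = 55.5608
L = r1·wrap1 + r2·wrap2 + 2·C·cosβ = 16·3.3922 + 9·2.8909 + 2·55.5608 = 191.4160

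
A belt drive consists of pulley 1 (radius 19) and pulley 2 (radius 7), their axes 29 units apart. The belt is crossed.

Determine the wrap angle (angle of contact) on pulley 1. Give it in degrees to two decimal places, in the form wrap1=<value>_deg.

crossed belt: β = asin((r1+r2)/C) = asin(26/29) = 63.7084°
wrap1 = wrap2 = π + 2β = 307.4169°

wrap1=307.42_deg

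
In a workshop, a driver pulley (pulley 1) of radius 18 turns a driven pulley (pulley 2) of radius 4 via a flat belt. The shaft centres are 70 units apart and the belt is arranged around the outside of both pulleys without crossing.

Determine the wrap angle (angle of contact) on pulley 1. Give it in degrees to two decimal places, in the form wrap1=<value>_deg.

open belt: β = asin((r2−r1)/C) = asin(-14/70) = -11.5370°
wrap1 = π − 2β = 203.0739°
wrap2 = π + 2β = 156.9261°

wrap1=203.07_deg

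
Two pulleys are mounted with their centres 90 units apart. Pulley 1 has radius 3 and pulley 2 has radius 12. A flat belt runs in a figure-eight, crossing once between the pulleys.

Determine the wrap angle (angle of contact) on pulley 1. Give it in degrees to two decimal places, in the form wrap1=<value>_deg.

crossed belt: β = asin((r1+r2)/C) = asin(15/90) = 9.5941°
wrap1 = wrap2 = π + 2β = 199.1881°

wrap1=199.19_deg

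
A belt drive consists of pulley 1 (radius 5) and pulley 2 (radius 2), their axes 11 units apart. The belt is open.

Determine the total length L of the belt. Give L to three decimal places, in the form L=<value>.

open belt: β = asin((r2−r1)/C) = asin(-3/11) = -15.8266°
wrap1 = π − 2β = 211.6532°
wrap2 = π + 2β = 148.3468°
tangent length = C·cosβ = 10.5830
L = r1·wrap1 + r2·wrap2 + 2·C·cosβ = 5·3.6940 + 2·2.5891 + 2·10.5830 = 44.8145

L=44.815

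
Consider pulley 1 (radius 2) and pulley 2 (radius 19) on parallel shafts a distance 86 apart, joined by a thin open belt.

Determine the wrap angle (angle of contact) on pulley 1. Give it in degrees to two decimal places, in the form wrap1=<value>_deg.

wrap1=157.20_deg

open belt: β = asin((r2−r1)/C) = asin(17/86) = 11.4010°
wrap1 = π − 2β = 157.1980°
wrap2 = π + 2β = 202.8020°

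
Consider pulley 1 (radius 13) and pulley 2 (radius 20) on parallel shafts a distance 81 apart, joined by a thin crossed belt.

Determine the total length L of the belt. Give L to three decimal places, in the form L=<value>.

crossed belt: β = asin((r1+r2)/C) = asin(33/81) = 24.0421°
wrap1 = wrap2 = π + 2β = 228.0842°
tangent length = C·cosβ = 73.9730
L = (r1+r2)·wrap + 2·C·cosβ = 33·3.9808 + 2·73.9730 = 279.3130

L=279.313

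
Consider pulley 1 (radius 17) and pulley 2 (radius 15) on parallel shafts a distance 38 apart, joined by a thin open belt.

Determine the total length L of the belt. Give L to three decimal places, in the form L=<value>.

open belt: β = asin((r2−r1)/C) = asin(-2/38) = -3.0170°
wrap1 = π − 2β = 186.0339°
wrap2 = π + 2β = 173.9661°
tangent length = C·cosβ = 37.9473
L = r1·wrap1 + r2·wrap2 + 2·C·cosβ = 17·3.2469 + 15·3.0363 + 2·37.9473 = 176.6363

L=176.636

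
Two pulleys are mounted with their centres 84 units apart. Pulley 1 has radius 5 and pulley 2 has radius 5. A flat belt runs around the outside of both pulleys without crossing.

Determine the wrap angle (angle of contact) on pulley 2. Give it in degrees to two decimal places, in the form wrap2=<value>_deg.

wrap2=180.00_deg

open belt: β = asin((r2−r1)/C) = asin(0/84) = 0.0000°
wrap1 = π − 2β = 180.0000°
wrap2 = π + 2β = 180.0000°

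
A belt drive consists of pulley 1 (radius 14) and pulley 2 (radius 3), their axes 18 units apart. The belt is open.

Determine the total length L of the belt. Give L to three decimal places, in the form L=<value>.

open belt: β = asin((r2−r1)/C) = asin(-11/18) = -37.6699°
wrap1 = π − 2β = 255.3398°
wrap2 = π + 2β = 104.6602°
tangent length = C·cosβ = 14.2478
L = r1·wrap1 + r2·wrap2 + 2·C·cosβ = 14·4.4565 + 3·1.8267 + 2·14.2478 = 96.3669

L=96.367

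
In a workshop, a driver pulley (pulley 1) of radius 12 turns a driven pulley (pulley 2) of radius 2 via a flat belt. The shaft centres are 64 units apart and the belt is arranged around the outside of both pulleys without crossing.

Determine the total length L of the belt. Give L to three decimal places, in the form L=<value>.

L=173.548

open belt: β = asin((r2−r1)/C) = asin(-10/64) = -8.9893°
wrap1 = π − 2β = 197.9786°
wrap2 = π + 2β = 162.0214°
tangent length = C·cosβ = 63.2139
L = r1·wrap1 + r2·wrap2 + 2·C·cosβ = 12·3.4554 + 2·2.8278 + 2·63.2139 = 173.5480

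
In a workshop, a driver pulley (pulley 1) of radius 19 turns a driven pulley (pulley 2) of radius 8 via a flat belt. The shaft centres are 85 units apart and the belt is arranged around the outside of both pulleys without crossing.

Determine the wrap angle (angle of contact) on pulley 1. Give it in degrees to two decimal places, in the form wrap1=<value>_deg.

open belt: β = asin((r2−r1)/C) = asin(-11/85) = -7.4356°
wrap1 = π − 2β = 194.8712°
wrap2 = π + 2β = 165.1288°

wrap1=194.87_deg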